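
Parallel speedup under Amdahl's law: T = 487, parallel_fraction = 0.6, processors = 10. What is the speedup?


Amdahl's law: T_p = T × ((1-p) + p/N)
= 487 × ((1-0.6) + 0.6/10)
= 487 × (0.40 + 0.0600)
= 487 × 0.4600
= 224.02
Speedup = 487/224.02
= 2.17×


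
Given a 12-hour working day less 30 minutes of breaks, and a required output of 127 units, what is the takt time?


Available = 12×60 - 30 = 690 min
Takt time = 690 / 127
= 5.43 min/unit


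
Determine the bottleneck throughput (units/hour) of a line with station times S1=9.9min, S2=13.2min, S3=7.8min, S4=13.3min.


Bottleneck = longest station time
Station times: [9.9, 13.2, 7.8, 13.3]
Max = 13.3 min
Rate = 60 / 13.3
= 4.51 units/hour (bottleneck: 13.3min)


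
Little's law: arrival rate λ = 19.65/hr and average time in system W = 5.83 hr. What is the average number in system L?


Little's law: L = λ × W
= 19.65 × 5.83
= 114.56


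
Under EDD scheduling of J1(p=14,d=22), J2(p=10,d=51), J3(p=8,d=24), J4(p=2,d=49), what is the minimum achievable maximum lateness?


EDD order: J1 → J3 → J4 → J2
Completion and lateness:
  J1: C=14, d=22, L=14-22=-8
  J3: C=22, d=24, L=22-24=-2
  J4: C=24, d=49, L=24-49=-25
  J2: C=34, d=51, L=34-51=-17
Lmax = max(-8, -2, -25, -17)
= -2


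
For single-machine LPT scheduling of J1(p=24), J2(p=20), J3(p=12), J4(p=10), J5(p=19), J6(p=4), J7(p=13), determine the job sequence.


LPT: sort by longest processing time first
  J1: p=24
  J2: p=20
  J5: p=19
  J7: p=13
  J3: p=12
  J4: p=10
  J6: p=4
Order: J1 → J2 → J5 → J7 → J3 → J4 → J6


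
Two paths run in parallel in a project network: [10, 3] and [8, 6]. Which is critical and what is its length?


Path A: 10 + 3 = 13
Path B: 8 + 6 = 14
Critical path = longest = max(13, 14)
= 14 (Path B)


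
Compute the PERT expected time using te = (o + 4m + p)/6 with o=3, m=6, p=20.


te = (o + 4m + p) / 6
= (3 + 4×6 + 20) / 6
= (3 + 24 + 20) / 6
= 47 / 6
= 7.83


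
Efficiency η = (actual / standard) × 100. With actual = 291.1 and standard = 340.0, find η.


Efficiency = (actual / standard) × 100
= (291.1 / 340.0) × 100
= 85.6%


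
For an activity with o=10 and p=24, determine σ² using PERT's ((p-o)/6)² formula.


σ² = ((p - o) / 6)² = (p - o)² / 36
= (24 - 10)² / 36
= 14² / 36
= 196 / 36
= 5.4444


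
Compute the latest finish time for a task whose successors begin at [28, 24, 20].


LF = min of all successor start times
Successors start at: [28, 24, 20]
LF = min(28, 24, 20)
= 20


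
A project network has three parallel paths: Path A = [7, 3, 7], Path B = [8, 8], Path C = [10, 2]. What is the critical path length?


Path A: 7 + 3 + 7 = 17
Path B: 8 + 8 = 16
Path C: 10 + 2 = 12
Critical path = longest = max(17, 16, 12)
= 17 (Path A)


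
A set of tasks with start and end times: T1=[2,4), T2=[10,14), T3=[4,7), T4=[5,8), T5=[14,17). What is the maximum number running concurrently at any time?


Check each time point for overlaps:
  t=5: 2 tasks active (T3, T4)
Max concurrent = 2


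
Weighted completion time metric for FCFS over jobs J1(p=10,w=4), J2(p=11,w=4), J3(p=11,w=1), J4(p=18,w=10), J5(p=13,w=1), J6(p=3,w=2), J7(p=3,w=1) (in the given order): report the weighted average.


Completion times:
  J1: C=10, w×C=4×10=40
  J2: C=21, w×C=4×21=84
  J3: C=32, w×C=1×32=32
  J4: C=50, w×C=10×50=500
  J5: C=63, w×C=1×63=63
  J6: C=66, w×C=2×66=132
  J7: C=69, w×C=1×69=69
Sum w×C = 920
Sum w = 23
Weighted avg = 920/23
= 40.00


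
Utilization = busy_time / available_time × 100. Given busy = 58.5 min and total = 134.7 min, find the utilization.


Utilization = busy / total × 100
= 58.5 / 134.7 × 100
= 43.4%


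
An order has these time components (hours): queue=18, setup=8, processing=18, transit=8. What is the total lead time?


Lead time = queue + setup + processing + transit
= 18 + 8 + 18 + 8
= 52 hours


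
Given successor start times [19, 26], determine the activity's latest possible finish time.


LF = min of all successor start times
Successors start at: [19, 26]
LF = min(19, 26)
= 19


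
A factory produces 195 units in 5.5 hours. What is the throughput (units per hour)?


Throughput = units / time
= 195 / 5.5
= 35.5 units/hour


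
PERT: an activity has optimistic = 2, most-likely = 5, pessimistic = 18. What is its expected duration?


te = (o + 4m + p) / 6
= (2 + 4×5 + 18) / 6
= (2 + 20 + 18) / 6
= 40 / 6
= 6.67


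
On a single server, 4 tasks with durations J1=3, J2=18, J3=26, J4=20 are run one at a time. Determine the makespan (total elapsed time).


Sequential makespan: sum all processing times
= 3 + 18 + 26 + 20
= 67 time units


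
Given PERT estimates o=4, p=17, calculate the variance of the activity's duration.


σ² = ((p - o) / 6)² = (p - o)² / 36
= (17 - 4)² / 36
= 13² / 36
= 169 / 36
= 4.6944


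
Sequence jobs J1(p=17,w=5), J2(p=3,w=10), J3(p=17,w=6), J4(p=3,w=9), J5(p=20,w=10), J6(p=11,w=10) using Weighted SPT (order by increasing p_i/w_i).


WSPT (Smith's rule): sort by p/w ascending
  J2: p/w = 3/10 = 0.300
  J4: p/w = 3/9 = 0.333
  J6: p/w = 11/10 = 1.100
  J5: p/w = 20/10 = 2.000
  J3: p/w = 17/6 = 2.833
  J1: p/w = 17/5 = 3.400
Order: J2 → J4 → J6 → J5 → J3 → J1


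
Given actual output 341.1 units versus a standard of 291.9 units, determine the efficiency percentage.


Efficiency = (actual / standard) × 100
= (341.1 / 291.9) × 100
= 116.9%


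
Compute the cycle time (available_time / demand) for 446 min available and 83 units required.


Cycle time = available time / demand
= 446 / 83
= 5.37 min/unit


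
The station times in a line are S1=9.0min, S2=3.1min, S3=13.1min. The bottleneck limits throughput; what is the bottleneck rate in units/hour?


Bottleneck = longest station time
Station times: [9.0, 3.1, 13.1]
Max = 13.1 min
Rate = 60 / 13.1
= 4.58 units/hour (bottleneck: 13.1min)


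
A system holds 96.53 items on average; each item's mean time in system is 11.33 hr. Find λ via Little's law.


Little's law: L = λW → λ = L / W
= 96.53 / 11.33
= 8.52 per hour


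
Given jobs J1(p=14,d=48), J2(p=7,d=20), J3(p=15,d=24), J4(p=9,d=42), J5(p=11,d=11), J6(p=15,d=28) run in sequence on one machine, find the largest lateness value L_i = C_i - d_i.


Lateness per job (L = C - d):
  J1: C=14, d=48, L=-34
  J2: C=21, d=20, L=1
  J3: C=36, d=24, L=12
  J4: C=45, d=42, L=3
  J5: C=56, d=11, L=45
  J6: C=71, d=28, L=43
Lmax = max(-34, 1, 12, 3, 45, 43)
= 45


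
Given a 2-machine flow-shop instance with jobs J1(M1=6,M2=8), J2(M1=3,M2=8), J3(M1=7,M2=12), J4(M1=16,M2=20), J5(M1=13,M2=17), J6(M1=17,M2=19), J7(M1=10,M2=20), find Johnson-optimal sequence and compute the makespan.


Johnson's rule:
Group 1 (M1≤M2, sort by M1): ['J2', 'J1', 'J3', 'J7', 'J5', 'J4', 'J6']
Group 2 (M1>M2, sort desc M2): []
Sequence: J2 → J1 → J3 → J7 → J5 → J4 → J6
Makespan calculation:
  J2: M1 done=3, M2 done=11
  J1: M1 done=9, M2 done=19
  J3: M1 done=16, M2 done=31
  J7: M1 done=26, M2 done=51
  J5: M1 done=39, M2 done=68
  J4: M1 done=55, M2 done=88
  J6: M1 done=72, M2 done=107
= Sequence: J2 → J1 → J3 → J7 → J5 → J4 → J6, Makespan: 107


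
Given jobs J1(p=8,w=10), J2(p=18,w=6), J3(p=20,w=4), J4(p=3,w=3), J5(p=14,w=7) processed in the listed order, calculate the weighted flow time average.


Completion times:
  J1: C=8, w×C=10×8=80
  J2: C=26, w×C=6×26=156
  J3: C=46, w×C=4×46=184
  J4: C=49, w×C=3×49=147
  J5: C=63, w×C=7×63=441
Sum w×C = 1008
Sum w = 30
Weighted avg = 1008/30
= 33.60


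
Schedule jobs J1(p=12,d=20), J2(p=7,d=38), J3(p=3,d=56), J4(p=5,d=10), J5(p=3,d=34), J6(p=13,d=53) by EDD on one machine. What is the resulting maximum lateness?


EDD order: J4 → J1 → J5 → J2 → J6 → J3
Completion and lateness:
  J4: C=5, d=10, L=5-10=-5
  J1: C=17, d=20, L=17-20=-3
  J5: C=20, d=34, L=20-34=-14
  J2: C=27, d=38, L=27-38=-11
  J6: C=40, d=53, L=40-53=-13
  J3: C=43, d=56, L=43-56=-13
Lmax = max(-5, -3, -14, -11, -13, -13)
= -3


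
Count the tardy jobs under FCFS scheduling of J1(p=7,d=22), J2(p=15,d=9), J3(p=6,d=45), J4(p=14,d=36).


Completion vs due date:
  J1: C=7, d=22 → on time
  J2: C=22, d=9 → TARDY
  J3: C=28, d=45 → on time
  J4: C=42, d=36 → TARDY
Tardy jobs: J2, J4
Count = 2


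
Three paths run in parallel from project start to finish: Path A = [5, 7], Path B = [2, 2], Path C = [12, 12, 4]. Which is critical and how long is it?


Path A: 5 + 7 = 12
Path B: 2 + 2 = 4
Path C: 12 + 12 + 4 = 28
Critical path = longest = max(12, 4, 28)
= 28 (Path C)


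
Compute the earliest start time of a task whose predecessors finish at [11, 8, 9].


ES = max of all predecessor completion times
Predecessors: [11, 8, 9]
ES = max(11, 8, 9)
= 11


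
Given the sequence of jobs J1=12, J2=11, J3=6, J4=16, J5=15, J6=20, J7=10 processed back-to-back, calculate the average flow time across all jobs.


Completion times:
  J1: completes at 12
  J2: completes at 23
  J3: completes at 29
  J4: completes at 45
  J5: completes at 60
  J6: completes at 80
  J7: completes at 90
Sum = 339
Average = 339/7
= 48.43


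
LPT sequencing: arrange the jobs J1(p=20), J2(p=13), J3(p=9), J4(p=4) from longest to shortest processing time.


LPT: sort by longest processing time first
  J1: p=20
  J2: p=13
  J3: p=9
  J4: p=4
Order: J1 → J2 → J3 → J4


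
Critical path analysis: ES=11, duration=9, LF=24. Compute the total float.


EF = ES + duration = 11 + 9 = 20
LS = LF - duration = 24 - 9 = 15
Total Float = LF - EF = 24 - 20
(or LS - ES = 15 - 11)
= 4


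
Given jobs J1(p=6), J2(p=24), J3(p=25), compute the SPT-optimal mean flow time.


SPT order: J1 → J2 → J3
Completion times:
  J1: C=6
  J2: C=30
  J3: C=55
Sum = 91, n = 3
Mean flow = 91/3
= 30.33


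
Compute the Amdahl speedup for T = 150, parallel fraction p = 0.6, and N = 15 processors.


Amdahl's law: T_p = T × ((1-p) + p/N)
= 150 × ((1-0.6) + 0.6/15)
= 150 × (0.40 + 0.0400)
= 150 × 0.4400
= 66.00
Speedup = 150/66.00
= 2.27×


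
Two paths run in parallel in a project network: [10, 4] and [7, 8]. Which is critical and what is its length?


Path A: 10 + 4 = 14
Path B: 7 + 8 = 15
Critical path = longest = max(14, 15)
= 15 (Path B)


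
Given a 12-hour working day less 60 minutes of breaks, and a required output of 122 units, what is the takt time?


Available = 12×60 - 60 = 660 min
Takt time = 660 / 122
= 5.41 min/unit


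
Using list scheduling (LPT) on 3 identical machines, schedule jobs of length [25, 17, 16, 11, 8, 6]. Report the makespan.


Jobs (LPT sorted): [25, 17, 16, 11, 8, 6]
Machines: 3
  J=25 → Machine 1 (load: 0+25=25)
  J=17 → Machine 2 (load: 0+17=17)
  J=16 → Machine 3 (load: 0+16=16)
  J=11 → Machine 3 (load: 16+11=27)
  J=8 → Machine 2 (load: 17+8=25)
  J=6 → Machine 1 (load: 25+6=31)
Machine loads: [31, 25, 27]
Makespan = max = 31 time units


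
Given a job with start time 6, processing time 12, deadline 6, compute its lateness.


Completion = 6 + 12 = 18
Lateness = C - d = 18 - 6
= 12


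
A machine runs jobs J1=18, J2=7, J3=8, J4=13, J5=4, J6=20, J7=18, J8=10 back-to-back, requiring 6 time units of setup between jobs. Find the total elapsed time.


Makespan = Σ processing + (n-1) × setup
= (18 + 7 + 8 + 13 + 4 + 20 + 18 + 10) + (8-1)×6
= 98 + 42
= 140 time units


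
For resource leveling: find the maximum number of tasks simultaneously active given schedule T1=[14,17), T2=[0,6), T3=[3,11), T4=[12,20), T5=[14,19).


Check each time point for overlaps:
  t=14: 3 tasks active (T1, T4, T5)
Max concurrent = 3


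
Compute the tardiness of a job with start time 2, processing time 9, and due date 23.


Completion = start + processing = 2 + 9 = 11
Tardiness = max(0, C - d) = max(0, 11 - 23)
= max(0, -12)
= 0


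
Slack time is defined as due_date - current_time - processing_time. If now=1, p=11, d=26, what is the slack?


Slack = due - current_time - processing
= 26 - 1 - 11
= 14


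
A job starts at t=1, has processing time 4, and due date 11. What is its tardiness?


Completion = start + processing = 1 + 4 = 5
Tardiness = max(0, C - d) = max(0, 5 - 11)
= max(0, -6)
= 0


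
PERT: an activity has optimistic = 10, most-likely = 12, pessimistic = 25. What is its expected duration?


te = (o + 4m + p) / 6
= (10 + 4×12 + 25) / 6
= (10 + 48 + 25) / 6
= 83 / 6
= 13.83


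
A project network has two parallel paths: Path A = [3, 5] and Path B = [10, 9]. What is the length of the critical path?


Path A: 3 + 5 = 8
Path B: 10 + 9 = 19
Critical path = longest = max(8, 19)
= 19 (Path B)


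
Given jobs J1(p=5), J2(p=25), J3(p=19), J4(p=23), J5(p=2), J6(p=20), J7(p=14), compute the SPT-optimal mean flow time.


SPT order: J5 → J1 → J7 → J3 → J6 → J4 → J2
Completion times:
  J5: C=2
  J1: C=7
  J7: C=21
  J3: C=40
  J6: C=60
  J4: C=83
  J2: C=108
Sum = 321, n = 7
Mean flow = 321/7
= 45.86


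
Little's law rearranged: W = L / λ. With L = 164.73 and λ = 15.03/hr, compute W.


Little's law: L = λW → W = L / λ
= 164.73 / 15.03
= 10.96 hours


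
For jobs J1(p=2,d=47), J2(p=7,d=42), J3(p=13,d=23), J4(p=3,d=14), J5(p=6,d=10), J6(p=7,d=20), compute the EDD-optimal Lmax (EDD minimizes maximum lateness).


EDD order: J5 → J4 → J6 → J3 → J2 → J1
Completion and lateness:
  J5: C=6, d=10, L=6-10=-4
  J4: C=9, d=14, L=9-14=-5
  J6: C=16, d=20, L=16-20=-4
  J3: C=29, d=23, L=29-23=6
  J2: C=36, d=42, L=36-42=-6
  J1: C=38, d=47, L=38-47=-9
Lmax = max(-4, -5, -4, 6, -6, -9)
= 6


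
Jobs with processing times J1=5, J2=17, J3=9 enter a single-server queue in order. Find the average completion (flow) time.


Completion times:
  J1: completes at 5
  J2: completes at 22
  J3: completes at 31
Sum = 58
Average = 58/3
= 19.33


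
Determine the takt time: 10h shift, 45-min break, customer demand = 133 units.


Available = 10×60 - 45 = 555 min
Takt time = 555 / 133
= 4.17 min/unit


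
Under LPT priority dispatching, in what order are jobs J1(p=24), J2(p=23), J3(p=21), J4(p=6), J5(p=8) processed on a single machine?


LPT: sort by longest processing time first
  J1: p=24
  J2: p=23
  J3: p=21
  J5: p=8
  J4: p=6
Order: J1 → J2 → J3 → J5 → J4


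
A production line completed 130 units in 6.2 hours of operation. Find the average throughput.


Throughput = units / time
= 130 / 6.2
= 21.0 units/hour


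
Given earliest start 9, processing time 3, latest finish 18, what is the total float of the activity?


EF = ES + duration = 9 + 3 = 12
LS = LF - duration = 18 - 3 = 15
Total Float = LF - EF = 18 - 12
(or LS - ES = 15 - 9)
= 6


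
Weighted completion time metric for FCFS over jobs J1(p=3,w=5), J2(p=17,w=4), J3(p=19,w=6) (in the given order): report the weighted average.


Completion times:
  J1: C=3, w×C=5×3=15
  J2: C=20, w×C=4×20=80
  J3: C=39, w×C=6×39=234
Sum w×C = 329
Sum w = 15
Weighted avg = 329/15
= 21.93


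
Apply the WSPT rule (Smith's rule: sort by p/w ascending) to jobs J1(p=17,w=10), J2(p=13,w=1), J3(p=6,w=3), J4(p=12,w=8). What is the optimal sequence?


WSPT (Smith's rule): sort by p/w ascending
  J4: p/w = 12/8 = 1.500
  J1: p/w = 17/10 = 1.700
  J3: p/w = 6/3 = 2.000
  J2: p/w = 13/1 = 13.000
Order: J4 → J1 → J3 → J2


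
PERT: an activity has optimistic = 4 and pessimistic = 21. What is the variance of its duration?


σ² = ((p - o) / 6)² = (p - o)² / 36
= (21 - 4)² / 36
= 17² / 36
= 289 / 36
= 8.0278


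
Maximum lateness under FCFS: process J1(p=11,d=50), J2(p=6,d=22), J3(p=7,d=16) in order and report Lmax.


Lateness per job (L = C - d):
  J1: C=11, d=50, L=-39
  J2: C=17, d=22, L=-5
  J3: C=24, d=16, L=8
Lmax = max(-39, -5, 8)
= 8


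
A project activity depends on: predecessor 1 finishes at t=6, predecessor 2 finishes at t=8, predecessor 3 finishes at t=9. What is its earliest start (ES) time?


ES = max of all predecessor completion times
Predecessors: [6, 8, 9]
ES = max(6, 8, 9)
= 9


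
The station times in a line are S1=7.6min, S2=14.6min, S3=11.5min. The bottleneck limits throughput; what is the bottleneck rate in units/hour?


Bottleneck = longest station time
Station times: [7.6, 14.6, 11.5]
Max = 14.6 min
Rate = 60 / 14.6
= 4.11 units/hour (bottleneck: 14.6min)


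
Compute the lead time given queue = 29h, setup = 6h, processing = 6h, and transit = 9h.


Lead time = queue + setup + processing + transit
= 29 + 6 + 6 + 9
= 50 hours


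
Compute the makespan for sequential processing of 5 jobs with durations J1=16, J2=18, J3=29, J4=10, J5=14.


Sequential makespan: sum all processing times
= 16 + 18 + 29 + 10 + 14
= 87 time units


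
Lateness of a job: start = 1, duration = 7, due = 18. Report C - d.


Completion = 1 + 7 = 8
Lateness = C - d = 8 - 18
= -10


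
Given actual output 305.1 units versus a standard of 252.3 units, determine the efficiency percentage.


Efficiency = (actual / standard) × 100
= (305.1 / 252.3) × 100
= 120.9%


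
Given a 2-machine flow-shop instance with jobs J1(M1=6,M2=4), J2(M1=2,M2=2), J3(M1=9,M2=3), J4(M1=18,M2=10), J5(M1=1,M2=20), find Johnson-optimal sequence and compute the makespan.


Johnson's rule:
Group 1 (M1≤M2, sort by M1): ['J5', 'J2']
Group 2 (M1>M2, sort desc M2): ['J4', 'J1', 'J3']
Sequence: J5 → J2 → J4 → J1 → J3
Makespan calculation:
  J5: M1 done=1, M2 done=21
  J2: M1 done=3, M2 done=23
  J4: M1 done=21, M2 done=33
  J1: M1 done=27, M2 done=37
  J3: M1 done=36, M2 done=40
= Sequence: J5 → J2 → J4 → J1 → J3, Makespan: 40


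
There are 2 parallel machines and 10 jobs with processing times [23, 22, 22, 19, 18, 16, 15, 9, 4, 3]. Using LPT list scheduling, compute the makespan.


Jobs (LPT sorted): [23, 22, 22, 19, 18, 16, 15, 9, 4, 3]
Machines: 2
  J=23 → Machine 1 (load: 0+23=23)
  J=22 → Machine 2 (load: 0+22=22)
  J=22 → Machine 2 (load: 22+22=44)
  J=19 → Machine 1 (load: 23+19=42)
  J=18 → Machine 1 (load: 42+18=60)
  J=16 → Machine 2 (load: 44+16=60)
  J=15 → Machine 1 (load: 60+15=75)
  J=9 → Machine 2 (load: 60+9=69)
  J=4 → Machine 2 (load: 69+4=73)
  J=3 → Machine 2 (load: 73+3=76)
Machine loads: [75, 76]
Makespan = max = 76 time units


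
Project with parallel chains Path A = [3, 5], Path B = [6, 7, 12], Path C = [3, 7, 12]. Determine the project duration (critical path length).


Path A: 3 + 5 = 8
Path B: 6 + 7 + 12 = 25
Path C: 3 + 7 + 12 = 22
Critical path = longest = max(8, 25, 22)
= 25 (Path B)


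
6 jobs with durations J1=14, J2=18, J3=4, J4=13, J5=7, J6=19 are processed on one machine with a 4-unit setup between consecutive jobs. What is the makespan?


Makespan = Σ processing + (n-1) × setup
= (14 + 18 + 4 + 13 + 7 + 19) + (6-1)×4
= 75 + 20
= 95 time units


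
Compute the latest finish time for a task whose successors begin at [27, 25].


LF = min of all successor start times
Successors start at: [27, 25]
LF = min(27, 25)
= 25


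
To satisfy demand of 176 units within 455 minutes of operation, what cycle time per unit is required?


Cycle time = available time / demand
= 455 / 176
= 2.59 min/unit


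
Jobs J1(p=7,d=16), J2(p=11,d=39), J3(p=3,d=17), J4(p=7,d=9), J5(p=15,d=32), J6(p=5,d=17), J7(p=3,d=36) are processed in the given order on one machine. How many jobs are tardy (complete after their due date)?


Completion vs due date:
  J1: C=7, d=16 → on time
  J2: C=18, d=39 → on time
  J3: C=21, d=17 → TARDY
  J4: C=28, d=9 → TARDY
  J5: C=43, d=32 → TARDY
  J6: C=48, d=17 → TARDY
  J7: C=51, d=36 → TARDY
Tardy jobs: J3, J4, J5, J6, J7
Count = 5


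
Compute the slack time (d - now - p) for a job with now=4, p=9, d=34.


Slack = due - current_time - processing
= 34 - 4 - 9
= 21


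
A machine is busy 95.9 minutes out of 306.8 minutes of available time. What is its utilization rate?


Utilization = busy / total × 100
= 95.9 / 306.8 × 100
= 31.3%


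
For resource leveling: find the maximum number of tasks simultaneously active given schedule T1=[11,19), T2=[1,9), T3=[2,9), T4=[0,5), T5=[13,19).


Check each time point for overlaps:
  t=2: 3 tasks active (T2, T3, T4)
Max concurrent = 3


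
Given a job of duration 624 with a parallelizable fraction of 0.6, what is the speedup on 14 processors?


Amdahl's law: T_p = T × ((1-p) + p/N)
= 624 × ((1-0.6) + 0.6/14)
= 624 × (0.40 + 0.0429)
= 624 × 0.4429
= 276.34
Speedup = 624/276.34
= 2.26×


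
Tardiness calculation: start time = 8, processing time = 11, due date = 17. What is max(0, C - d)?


Completion = start + processing = 8 + 11 = 19
Tardiness = max(0, C - d) = max(0, 19 - 17)
= max(0, 2)
= 2


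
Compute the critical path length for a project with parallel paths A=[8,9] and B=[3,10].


Path A: 8 + 9 = 17
Path B: 3 + 10 = 13
Critical path = longest = max(17, 13)
= 17 (Path A)


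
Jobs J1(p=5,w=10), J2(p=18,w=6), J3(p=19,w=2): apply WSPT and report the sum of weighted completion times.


WSPT order (by p/w): J1 → J2 → J3
  J1: C=5, w·C=10×5=50
  J2: C=23, w·C=6×23=138
  J3: C=42, w·C=2×42=84
Σ w·C = 272
= 272


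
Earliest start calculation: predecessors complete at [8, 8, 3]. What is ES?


ES = max of all predecessor completion times
Predecessors: [8, 8, 3]
ES = max(8, 8, 3)
= 8


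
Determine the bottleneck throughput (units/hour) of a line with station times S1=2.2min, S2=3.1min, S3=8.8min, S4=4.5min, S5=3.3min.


Bottleneck = longest station time
Station times: [2.2, 3.1, 8.8, 4.5, 3.3]
Max = 8.8 min
Rate = 60 / 8.8
= 6.82 units/hour (bottleneck: 8.8min)


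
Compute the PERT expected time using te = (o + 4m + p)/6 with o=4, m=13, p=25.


te = (o + 4m + p) / 6
= (4 + 4×13 + 25) / 6
= (4 + 52 + 25) / 6
= 81 / 6
= 13.50


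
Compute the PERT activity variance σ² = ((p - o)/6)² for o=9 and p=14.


σ² = ((p - o) / 6)² = (p - o)² / 36
= (14 - 9)² / 36
= 5² / 36
= 25 / 36
= 0.6944


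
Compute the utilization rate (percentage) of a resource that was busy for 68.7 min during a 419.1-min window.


Utilization = busy / total × 100
= 68.7 / 419.1 × 100
= 16.4%


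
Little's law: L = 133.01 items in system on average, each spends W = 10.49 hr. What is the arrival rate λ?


Little's law: L = λW → λ = L / W
= 133.01 / 10.49
= 12.68 per hour


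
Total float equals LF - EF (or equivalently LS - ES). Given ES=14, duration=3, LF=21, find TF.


EF = ES + duration = 14 + 3 = 17
LS = LF - duration = 21 - 3 = 18
Total Float = LF - EF = 21 - 17
(or LS - ES = 18 - 14)
= 4


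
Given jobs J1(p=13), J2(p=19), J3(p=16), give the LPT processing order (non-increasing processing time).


LPT: sort by longest processing time first
  J2: p=19
  J3: p=16
  J1: p=13
Order: J2 → J3 → J1


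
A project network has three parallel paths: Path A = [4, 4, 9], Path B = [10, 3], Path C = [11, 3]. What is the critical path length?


Path A: 4 + 4 + 9 = 17
Path B: 10 + 3 = 13
Path C: 11 + 3 = 14
Critical path = longest = max(17, 13, 14)
= 17 (Path A)


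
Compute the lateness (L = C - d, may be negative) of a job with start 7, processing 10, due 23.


Completion = 7 + 10 = 17
Lateness = C - d = 17 - 23
= -6


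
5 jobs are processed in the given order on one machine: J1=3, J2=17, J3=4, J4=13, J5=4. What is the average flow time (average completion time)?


Completion times:
  J1: completes at 3
  J2: completes at 20
  J3: completes at 24
  J4: completes at 37
  J5: completes at 41
Sum = 125
Average = 125/5
= 25.00


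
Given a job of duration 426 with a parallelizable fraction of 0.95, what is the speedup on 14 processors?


Amdahl's law: T_p = T × ((1-p) + p/N)
= 426 × ((1-0.95) + 0.95/14)
= 426 × (0.05 + 0.0679)
= 426 × 0.1179
= 50.21
Speedup = 426/50.21
= 8.48×


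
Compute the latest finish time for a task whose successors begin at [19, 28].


LF = min of all successor start times
Successors start at: [19, 28]
LF = min(19, 28)
= 19


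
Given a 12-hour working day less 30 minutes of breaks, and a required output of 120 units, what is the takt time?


Available = 12×60 - 30 = 690 min
Takt time = 690 / 120
= 5.75 min/unit


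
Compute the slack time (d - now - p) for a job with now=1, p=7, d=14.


Slack = due - current_time - processing
= 14 - 1 - 7
= 6


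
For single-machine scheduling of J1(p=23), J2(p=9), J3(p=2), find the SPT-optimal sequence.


SPT: sort by shortest processing time
  J3: p=2
  J2: p=9
  J1: p=23
Order: J3 → J2 → J1


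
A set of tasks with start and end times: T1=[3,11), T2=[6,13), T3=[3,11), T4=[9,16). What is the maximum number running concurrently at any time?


Check each time point for overlaps:
  t=9: 4 tasks active (T1, T2, T3, T4)
Max concurrent = 4


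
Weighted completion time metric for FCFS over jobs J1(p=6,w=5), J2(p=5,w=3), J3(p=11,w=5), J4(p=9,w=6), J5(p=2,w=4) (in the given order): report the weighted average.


Completion times:
  J1: C=6, w×C=5×6=30
  J2: C=11, w×C=3×11=33
  J3: C=22, w×C=5×22=110
  J4: C=31, w×C=6×31=186
  J5: C=33, w×C=4×33=132
Sum w×C = 491
Sum w = 23
Weighted avg = 491/23
= 21.35


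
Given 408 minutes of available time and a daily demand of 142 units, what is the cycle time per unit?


Cycle time = available time / demand
= 408 / 142
= 2.87 min/unit


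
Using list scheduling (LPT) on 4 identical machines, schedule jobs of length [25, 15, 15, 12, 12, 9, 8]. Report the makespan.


Jobs (LPT sorted): [25, 15, 15, 12, 12, 9, 8]
Machines: 4
  J=25 → Machine 1 (load: 0+25=25)
  J=15 → Machine 2 (load: 0+15=15)
  J=15 → Machine 3 (load: 0+15=15)
  J=12 → Machine 4 (load: 0+12=12)
  J=12 → Machine 4 (load: 12+12=24)
  J=9 → Machine 2 (load: 15+9=24)
  J=8 → Machine 3 (load: 15+8=23)
Machine loads: [25, 24, 23, 24]
Makespan = max = 25 time units


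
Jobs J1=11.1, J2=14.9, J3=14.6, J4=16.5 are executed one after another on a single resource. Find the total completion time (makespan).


Sequential makespan: sum all processing times
= 11.1 + 14.9 + 14.6 + 16.5
= 57.1 time units


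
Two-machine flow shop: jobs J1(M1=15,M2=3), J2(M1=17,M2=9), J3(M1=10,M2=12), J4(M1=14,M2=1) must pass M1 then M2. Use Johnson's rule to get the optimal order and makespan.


Johnson's rule:
Group 1 (M1≤M2, sort by M1): ['J3']
Group 2 (M1>M2, sort desc M2): ['J2', 'J1', 'J4']
Sequence: J3 → J2 → J1 → J4
Makespan calculation:
  J3: M1 done=10, M2 done=22
  J2: M1 done=27, M2 done=36
  J1: M1 done=42, M2 done=45
  J4: M1 done=56, M2 done=57
= Sequence: J3 → J2 → J1 → J4, Makespan: 57


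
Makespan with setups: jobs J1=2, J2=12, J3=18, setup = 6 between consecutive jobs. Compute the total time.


Makespan = Σ processing + (n-1) × setup
= (2 + 12 + 18) + (3-1)×6
= 32 + 12
= 44 time units


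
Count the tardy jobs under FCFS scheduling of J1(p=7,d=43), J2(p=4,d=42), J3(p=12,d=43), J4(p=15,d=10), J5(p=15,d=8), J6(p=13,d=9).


Completion vs due date:
  J1: C=7, d=43 → on time
  J2: C=11, d=42 → on time
  J3: C=23, d=43 → on time
  J4: C=38, d=10 → TARDY
  J5: C=53, d=8 → TARDY
  J6: C=66, d=9 → TARDY
Tardy jobs: J4, J5, J6
Count = 3


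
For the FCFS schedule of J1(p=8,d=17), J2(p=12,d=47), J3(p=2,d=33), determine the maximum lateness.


Lateness per job (L = C - d):
  J1: C=8, d=17, L=-9
  J2: C=20, d=47, L=-27
  J3: C=22, d=33, L=-11
Lmax = max(-9, -27, -11)
= -9


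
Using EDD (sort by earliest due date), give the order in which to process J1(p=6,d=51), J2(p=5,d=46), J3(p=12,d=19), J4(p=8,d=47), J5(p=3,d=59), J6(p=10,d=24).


EDD: sort by earliest due date
  J3: d=19, p=12
  J6: d=24, p=10
  J2: d=46, p=5
  J4: d=47, p=8
  J1: d=51, p=6
  J5: d=59, p=3
Order: J3 → J6 → J2 → J4 → J1 → J5


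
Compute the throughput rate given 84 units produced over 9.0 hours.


Throughput = units / time
= 84 / 9.0
= 9.3 units/hour


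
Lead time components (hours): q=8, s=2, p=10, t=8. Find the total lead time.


Lead time = queue + setup + processing + transit
= 8 + 2 + 10 + 8
= 28 hours


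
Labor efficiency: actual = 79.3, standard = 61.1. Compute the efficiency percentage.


Efficiency = (actual / standard) × 100
= (79.3 / 61.1) × 100
= 129.8%


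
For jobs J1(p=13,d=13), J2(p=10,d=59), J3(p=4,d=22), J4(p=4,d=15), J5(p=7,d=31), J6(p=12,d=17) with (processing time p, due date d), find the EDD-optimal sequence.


EDD: sort by earliest due date
  J1: d=13, p=13
  J4: d=15, p=4
  J6: d=17, p=12
  J3: d=22, p=4
  J5: d=31, p=7
  J2: d=59, p=10
Order: J1 → J4 → J6 → J3 → J5 → J2


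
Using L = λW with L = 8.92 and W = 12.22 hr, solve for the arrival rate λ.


Little's law: L = λW → λ = L / W
= 8.92 / 12.22
= 0.73 per hour


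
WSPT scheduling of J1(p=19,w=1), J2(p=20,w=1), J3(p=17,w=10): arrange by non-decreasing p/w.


WSPT (Smith's rule): sort by p/w ascending
  J3: p/w = 17/10 = 1.700
  J1: p/w = 19/1 = 19.000
  J2: p/w = 20/1 = 20.000
Order: J3 → J1 → J2


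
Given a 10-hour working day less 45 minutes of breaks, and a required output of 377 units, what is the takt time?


Available = 10×60 - 45 = 555 min
Takt time = 555 / 377
= 1.47 min/unit


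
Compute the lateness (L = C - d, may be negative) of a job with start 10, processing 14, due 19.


Completion = 10 + 14 = 24
Lateness = C - d = 24 - 19
= 5


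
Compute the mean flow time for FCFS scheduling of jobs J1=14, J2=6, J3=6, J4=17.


Completion times:
  J1: completes at 14
  J2: completes at 20
  J3: completes at 26
  J4: completes at 43
Sum = 103
Average = 103/4
= 25.75


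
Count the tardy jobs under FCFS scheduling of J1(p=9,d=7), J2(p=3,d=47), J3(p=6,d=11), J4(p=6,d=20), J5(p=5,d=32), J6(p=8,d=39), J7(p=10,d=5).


Completion vs due date:
  J1: C=9, d=7 → TARDY
  J2: C=12, d=47 → on time
  J3: C=18, d=11 → TARDY
  J4: C=24, d=20 → TARDY
  J5: C=29, d=32 → on time
  J6: C=37, d=39 → on time
  J7: C=47, d=5 → TARDY
Tardy jobs: J1, J3, J4, J7
Count = 4


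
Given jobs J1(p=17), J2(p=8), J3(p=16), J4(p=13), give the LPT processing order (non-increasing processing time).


LPT: sort by longest processing time first
  J1: p=17
  J3: p=16
  J4: p=13
  J2: p=8
Order: J1 → J3 → J4 → J2


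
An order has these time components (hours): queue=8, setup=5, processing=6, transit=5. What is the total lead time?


Lead time = queue + setup + processing + transit
= 8 + 5 + 6 + 5
= 24 hours


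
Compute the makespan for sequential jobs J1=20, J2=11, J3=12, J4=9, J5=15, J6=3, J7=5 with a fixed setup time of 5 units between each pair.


Makespan = Σ processing + (n-1) × setup
= (20 + 11 + 12 + 9 + 15 + 3 + 5) + (7-1)×5
= 75 + 30
= 105 time units


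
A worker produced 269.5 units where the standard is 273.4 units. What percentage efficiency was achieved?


Efficiency = (actual / standard) × 100
= (269.5 / 273.4) × 100
= 98.6%


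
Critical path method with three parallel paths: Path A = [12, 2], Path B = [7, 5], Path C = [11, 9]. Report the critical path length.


Path A: 12 + 2 = 14
Path B: 7 + 5 = 12
Path C: 11 + 9 = 20
Critical path = longest = max(14, 12, 20)
= 20 (Path C)


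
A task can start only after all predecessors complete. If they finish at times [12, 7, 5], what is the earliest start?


ES = max of all predecessor completion times
Predecessors: [12, 7, 5]
ES = max(12, 7, 5)
= 12


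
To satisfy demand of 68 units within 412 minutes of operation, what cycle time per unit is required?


Cycle time = available time / demand
= 412 / 68
= 6.06 min/unit


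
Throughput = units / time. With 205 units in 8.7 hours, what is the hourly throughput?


Throughput = units / time
= 205 / 8.7
= 23.6 units/hour


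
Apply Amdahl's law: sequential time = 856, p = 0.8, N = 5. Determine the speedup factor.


Amdahl's law: T_p = T × ((1-p) + p/N)
= 856 × ((1-0.8) + 0.8/5)
= 856 × (0.20 + 0.1600)
= 856 × 0.3600
= 308.16
Speedup = 856/308.16
= 2.78×


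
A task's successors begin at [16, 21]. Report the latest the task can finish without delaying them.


LF = min of all successor start times
Successors start at: [16, 21]
LF = min(16, 21)
= 16


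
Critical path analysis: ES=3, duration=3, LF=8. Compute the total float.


EF = ES + duration = 3 + 3 = 6
LS = LF - duration = 8 - 3 = 5
Total Float = LF - EF = 8 - 6
(or LS - ES = 5 - 3)
= 2


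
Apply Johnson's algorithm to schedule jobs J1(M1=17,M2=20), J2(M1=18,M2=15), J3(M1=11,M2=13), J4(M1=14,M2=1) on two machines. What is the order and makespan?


Johnson's rule:
Group 1 (M1≤M2, sort by M1): ['J3', 'J1']
Group 2 (M1>M2, sort desc M2): ['J2', 'J4']
Sequence: J3 → J1 → J2 → J4
Makespan calculation:
  J3: M1 done=11, M2 done=24
  J1: M1 done=28, M2 done=48
  J2: M1 done=46, M2 done=63
  J4: M1 done=60, M2 done=64
= Sequence: J3 → J1 → J2 → J4, Makespan: 64


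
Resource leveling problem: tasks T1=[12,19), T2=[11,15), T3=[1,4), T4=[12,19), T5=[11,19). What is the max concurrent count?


Check each time point for overlaps:
  t=12: 4 tasks active (T1, T2, T4, T5)
Max concurrent = 4


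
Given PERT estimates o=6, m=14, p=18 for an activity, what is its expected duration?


te = (o + 4m + p) / 6
= (6 + 4×14 + 18) / 6
= (6 + 56 + 18) / 6
= 80 / 6
= 13.33


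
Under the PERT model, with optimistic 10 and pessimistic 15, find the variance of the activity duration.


σ² = ((p - o) / 6)² = (p - o)² / 36
= (15 - 10)² / 36
= 5² / 36
= 25 / 36
= 0.6944


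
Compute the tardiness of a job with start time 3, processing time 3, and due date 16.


Completion = start + processing = 3 + 3 = 6
Tardiness = max(0, C - d) = max(0, 6 - 16)
= max(0, -10)
= 0


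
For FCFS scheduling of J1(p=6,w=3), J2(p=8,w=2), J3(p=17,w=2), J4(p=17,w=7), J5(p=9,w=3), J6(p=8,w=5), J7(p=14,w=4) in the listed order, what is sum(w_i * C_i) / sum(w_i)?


Completion times:
  J1: C=6, w×C=3×6=18
  J2: C=14, w×C=2×14=28
  J3: C=31, w×C=2×31=62
  J4: C=48, w×C=7×48=336
  J5: C=57, w×C=3×57=171
  J6: C=65, w×C=5×65=325
  J7: C=79, w×C=4×79=316
Sum w×C = 1256
Sum w = 26
Weighted avg = 1256/26
= 48.31


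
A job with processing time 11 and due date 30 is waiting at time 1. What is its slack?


Slack = due - current_time - processing
= 30 - 1 - 11
= 18


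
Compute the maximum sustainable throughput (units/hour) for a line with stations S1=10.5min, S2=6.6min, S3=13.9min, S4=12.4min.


Bottleneck = longest station time
Station times: [10.5, 6.6, 13.9, 12.4]
Max = 13.9 min
Rate = 60 / 13.9
= 4.32 units/hour (bottleneck: 13.9min)


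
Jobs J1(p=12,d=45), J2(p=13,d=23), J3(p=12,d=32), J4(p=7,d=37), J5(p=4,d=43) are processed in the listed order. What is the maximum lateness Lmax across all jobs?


Lateness per job (L = C - d):
  J1: C=12, d=45, L=-33
  J2: C=25, d=23, L=2
  J3: C=37, d=32, L=5
  J4: C=44, d=37, L=7
  J5: C=48, d=43, L=5
Lmax = max(-33, 2, 5, 7, 5)
= 7


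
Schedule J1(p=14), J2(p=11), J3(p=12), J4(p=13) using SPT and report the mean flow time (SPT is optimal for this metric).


SPT order: J2 → J3 → J4 → J1
Completion times:
  J2: C=11
  J3: C=23
  J4: C=36
  J1: C=50
Sum = 120, n = 4
Mean flow = 120/4
= 30.00


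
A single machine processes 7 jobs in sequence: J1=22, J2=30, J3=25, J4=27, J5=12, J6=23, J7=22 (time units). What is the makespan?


Sequential makespan: sum all processing times
= 22 + 30 + 25 + 27 + 12 + 23 + 22
= 161 time units


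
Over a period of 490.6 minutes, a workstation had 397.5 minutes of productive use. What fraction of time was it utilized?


Utilization = busy / total × 100
= 397.5 / 490.6 × 100
= 81.0%


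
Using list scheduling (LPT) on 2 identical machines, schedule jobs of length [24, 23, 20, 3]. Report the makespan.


Jobs (LPT sorted): [24, 23, 20, 3]
Machines: 2
  J=24 → Machine 1 (load: 0+24=24)
  J=23 → Machine 2 (load: 0+23=23)
  J=20 → Machine 2 (load: 23+20=43)
  J=3 → Machine 1 (load: 24+3=27)
Machine loads: [27, 43]
Makespan = max = 43 time units


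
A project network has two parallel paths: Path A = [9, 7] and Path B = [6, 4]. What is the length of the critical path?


Path A: 9 + 7 = 16
Path B: 6 + 4 = 10
Critical path = longest = max(16, 10)
= 16 (Path A)


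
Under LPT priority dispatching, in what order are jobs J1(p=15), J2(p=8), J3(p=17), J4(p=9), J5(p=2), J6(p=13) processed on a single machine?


LPT: sort by longest processing time first
  J3: p=17
  J1: p=15
  J6: p=13
  J4: p=9
  J2: p=8
  J5: p=2
Order: J3 → J1 → J6 → J4 → J2 → J5


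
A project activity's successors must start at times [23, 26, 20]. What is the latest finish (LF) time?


LF = min of all successor start times
Successors start at: [23, 26, 20]
LF = min(23, 26, 20)
= 20


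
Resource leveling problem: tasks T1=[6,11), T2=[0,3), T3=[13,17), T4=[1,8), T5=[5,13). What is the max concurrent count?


Check each time point for overlaps:
  t=6: 3 tasks active (T1, T4, T5)
Max concurrent = 3


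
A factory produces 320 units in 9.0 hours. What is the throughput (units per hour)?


Throughput = units / time
= 320 / 9.0
= 35.6 units/hour


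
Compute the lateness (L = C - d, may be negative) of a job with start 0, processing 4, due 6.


Completion = 0 + 4 = 4
Lateness = C - d = 4 - 6
= -2


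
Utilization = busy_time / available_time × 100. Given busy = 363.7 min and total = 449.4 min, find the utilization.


Utilization = busy / total × 100
= 363.7 / 449.4 × 100
= 80.9%


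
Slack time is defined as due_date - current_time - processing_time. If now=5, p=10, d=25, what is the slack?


Slack = due - current_time - processing
= 25 - 5 - 10
= 10


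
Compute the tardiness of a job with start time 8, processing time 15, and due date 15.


Completion = start + processing = 8 + 15 = 23
Tardiness = max(0, C - d) = max(0, 23 - 15)
= max(0, 8)
= 8


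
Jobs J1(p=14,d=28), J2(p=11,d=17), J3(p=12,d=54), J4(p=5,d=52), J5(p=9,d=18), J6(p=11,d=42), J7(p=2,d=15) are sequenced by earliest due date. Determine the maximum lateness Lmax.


EDD order: J7 → J2 → J5 → J1 → J6 → J4 → J3
Completion and lateness:
  J7: C=2, d=15, L=2-15=-13
  J2: C=13, d=17, L=13-17=-4
  J5: C=22, d=18, L=22-18=4
  J1: C=36, d=28, L=36-28=8
  J6: C=47, d=42, L=47-42=5
  J4: C=52, d=52, L=52-52=0
  J3: C=64, d=54, L=64-54=10
Lmax = max(-13, -4, 4, 8, 5, 0, 10)
= 10


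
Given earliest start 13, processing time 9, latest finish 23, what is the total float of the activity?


EF = ES + duration = 13 + 9 = 22
LS = LF - duration = 23 - 9 = 14
Total Float = LF - EF = 23 - 22
(or LS - ES = 14 - 13)
= 1


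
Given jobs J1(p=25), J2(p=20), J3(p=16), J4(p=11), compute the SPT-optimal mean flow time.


SPT order: J4 → J3 → J2 → J1
Completion times:
  J4: C=11
  J3: C=27
  J2: C=47
  J1: C=72
Sum = 157, n = 4
Mean flow = 157/4
= 39.25


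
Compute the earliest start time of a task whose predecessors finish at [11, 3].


ES = max of all predecessor completion times
Predecessors: [11, 3]
ES = max(11, 3)
= 11


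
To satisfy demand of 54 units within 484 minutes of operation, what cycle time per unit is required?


Cycle time = available time / demand
= 484 / 54
= 8.96 min/unit


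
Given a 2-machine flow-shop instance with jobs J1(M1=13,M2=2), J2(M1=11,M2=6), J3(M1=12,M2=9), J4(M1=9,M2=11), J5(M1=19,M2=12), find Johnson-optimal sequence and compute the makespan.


Johnson's rule:
Group 1 (M1≤M2, sort by M1): ['J4']
Group 2 (M1>M2, sort desc M2): ['J5', 'J3', 'J2', 'J1']
Sequence: J4 → J5 → J3 → J2 → J1
Makespan calculation:
  J4: M1 done=9, M2 done=20
  J5: M1 done=28, M2 done=40
  J3: M1 done=40, M2 done=49
  J2: M1 done=51, M2 done=57
  J1: M1 done=64, M2 done=66
= Sequence: J4 → J5 → J3 → J2 → J1, Makespan: 66
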